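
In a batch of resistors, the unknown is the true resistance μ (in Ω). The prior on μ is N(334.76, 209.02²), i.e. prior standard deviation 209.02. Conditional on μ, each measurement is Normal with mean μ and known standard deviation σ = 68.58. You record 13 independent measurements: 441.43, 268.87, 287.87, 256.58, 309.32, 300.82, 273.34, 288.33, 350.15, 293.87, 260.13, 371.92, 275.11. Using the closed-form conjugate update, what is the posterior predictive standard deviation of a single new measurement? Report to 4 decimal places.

For Normal data with known variance σ², a Normal(μ₀, σ₀²) prior on μ is conjugate. Posterior precision = 1/σ₀² + n/σ²; posterior mean is the precision-weighted average of μ₀ and x̄.
σ₀² = 209.02² = 43689.3604, σ² = 68.58² = 4703.2164; σ² + n·σ₀² = 4703.2164 + 13·43689.3604 = 572664.9016.
Posterior precision = 1/σ₀² + n/σ² = 1/43689.3604 + 13/4703.2164 = (σ² + n·σ₀²)/(σ₀²σ²) = 572664.9016/(43689.3604·4703.2164); posterior variance σₙ² = σ₀²σ²/(σ² + n·σ₀²) = 43689.3604·4703.2164/572664.9016 = 358.814580.
Predictive variance for one new observation = σₙ² + σ² = 43689.3604·4703.2164/572664.9016 + 4703.2164 = σ²·(σ₀² + 572664.9016)/572664.9016 = 4703.2164·616354.262/572664.9016 = 5062.030980; SD = √(4703.2164·616354.262/572664.9016) = 71.1480.

71.1480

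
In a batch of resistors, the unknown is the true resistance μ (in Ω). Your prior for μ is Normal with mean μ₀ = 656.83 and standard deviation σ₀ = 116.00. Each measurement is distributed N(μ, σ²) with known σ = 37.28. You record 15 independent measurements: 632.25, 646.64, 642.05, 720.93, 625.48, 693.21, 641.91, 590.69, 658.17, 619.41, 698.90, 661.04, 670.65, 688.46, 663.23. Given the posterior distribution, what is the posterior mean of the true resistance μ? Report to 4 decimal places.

656.8677

For Normal data with known variance σ², a Normal(μ₀, σ₀²) prior on μ is conjugate. Posterior precision = 1/σ₀² + n/σ²; posterior mean is the precision-weighted average of μ₀ and x̄.
Σxᵢ = 632.25 + 646.64 + 642.05 + 720.93 + 625.48 + 693.21 + 641.91 + 590.69 + 658.17 + 619.41 + 698.90 + 661.04 + 670.65 + 688.46 + 663.23 = 9853.02, so n·x̄ = 9853.02.
σ₀² = 116.00² = 13456, σ² = 37.28² = 1389.7984; σ² + n·σ₀² = 1389.7984 + 15·13456 = 203229.7984.
Posterior mean = (μ₀/σ₀² + n·x̄/σ²)/(1/σ₀² + n/σ²) = (σ²·μ₀ + σ₀²·n·x̄)/(σ² + n·σ₀²) = (1389.7984·656.83 + 13456·9853.02)/203229.7984 = 133495098.403072/203229.7984 = 656.8677.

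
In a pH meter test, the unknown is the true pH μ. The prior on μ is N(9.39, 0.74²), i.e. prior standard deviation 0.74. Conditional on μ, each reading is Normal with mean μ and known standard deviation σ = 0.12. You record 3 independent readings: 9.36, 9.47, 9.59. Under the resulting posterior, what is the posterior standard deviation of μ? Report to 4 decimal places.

For Normal data with known variance σ², a Normal(μ₀, σ₀²) prior on μ is conjugate. Posterior precision = 1/σ₀² + n/σ²; posterior mean is the precision-weighted average of μ₀ and x̄.
σ₀² = 0.74² = 0.5476, σ² = 0.12² = 0.0144; σ² + n·σ₀² = 0.0144 + 3·0.5476 = 1.6572.
Posterior precision = 1/σ₀² + n/σ² = 1/0.5476 + 3/0.0144 = (σ² + n·σ₀²)/(σ₀²σ²) = 1.6572/(0.5476·0.0144); posterior variance σₙ² = σ₀²σ²/(σ² + n·σ₀²) = 0.5476·0.0144/1.6572 = 0.004758.
Posterior SD = √σₙ² = √(0.5476·0.0144/1.6572) = 0.0690.

0.0690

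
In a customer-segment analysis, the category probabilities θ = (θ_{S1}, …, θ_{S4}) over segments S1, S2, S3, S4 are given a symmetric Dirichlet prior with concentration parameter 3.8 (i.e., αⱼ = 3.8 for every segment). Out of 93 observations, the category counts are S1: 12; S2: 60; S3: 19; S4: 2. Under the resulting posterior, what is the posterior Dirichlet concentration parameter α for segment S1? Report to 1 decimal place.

15.8

The Dirichlet prior is conjugate to the Multinomial likelihood: each posterior αⱼ = prior αⱼ + observed count nⱼ.
Posterior concentration: (15.8, 63.8, 22.8, 5.8), total = 108.2.
α_{S1} = 3.8 + 12 = 15.8.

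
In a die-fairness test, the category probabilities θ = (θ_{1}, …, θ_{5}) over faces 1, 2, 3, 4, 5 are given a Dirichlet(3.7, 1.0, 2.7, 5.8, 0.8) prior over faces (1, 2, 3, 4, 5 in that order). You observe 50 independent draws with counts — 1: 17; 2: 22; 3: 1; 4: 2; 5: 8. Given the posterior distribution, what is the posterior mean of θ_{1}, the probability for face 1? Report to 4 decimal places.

0.3234

The Dirichlet prior is conjugate to the Multinomial likelihood: each posterior αⱼ = prior αⱼ + observed count nⱼ.
Posterior concentration: (20.7, 23.0, 3.7, 7.8, 8.8), total = 64.0.
E[θ_{1}|data] = α_{1}/Σα = 20.7/64.0 = 0.3234.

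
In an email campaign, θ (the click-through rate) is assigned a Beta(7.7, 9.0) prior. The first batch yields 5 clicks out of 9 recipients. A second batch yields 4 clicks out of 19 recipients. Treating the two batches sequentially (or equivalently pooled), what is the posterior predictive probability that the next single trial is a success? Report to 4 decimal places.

0.3736

The Beta prior is conjugate to a Binomial/Bernoulli likelihood; the update adds successes to α and failures to β.
After batch 1: Beta(7.7+5, 9.0+4) = Beta(12.7, 13.0).
After batch 2: Beta(12.7+4, 13.0+15) = Beta(16.7, 28.0).
For a single future Bernoulli trial, P(success | data) = α/(α+β) = 0.3736.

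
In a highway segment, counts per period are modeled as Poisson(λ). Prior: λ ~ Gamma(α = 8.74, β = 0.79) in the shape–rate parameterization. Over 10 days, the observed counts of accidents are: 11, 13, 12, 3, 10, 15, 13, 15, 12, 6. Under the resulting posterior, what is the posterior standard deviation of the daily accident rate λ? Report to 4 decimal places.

1.0099

With a Gamma(shape α, rate β) prior, the Poisson likelihood is conjugate: the posterior is Gamma(α + ΣXᵢ, β + n).
Sum of counts S = 110 over n = 10 days.
Posterior: Gamma(α+S, β+n) = Gamma(8.74+110, 0.79+10) = Gamma(118.74, 10.79).
SD = √α/β = √118.74/10.79 = 1.0099.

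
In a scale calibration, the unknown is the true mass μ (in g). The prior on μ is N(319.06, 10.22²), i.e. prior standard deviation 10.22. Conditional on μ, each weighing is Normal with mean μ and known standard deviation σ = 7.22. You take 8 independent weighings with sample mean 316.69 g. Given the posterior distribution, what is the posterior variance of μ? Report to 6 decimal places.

For Normal data with known variance σ², a Normal(μ₀, σ₀²) prior on μ is conjugate. Posterior precision = 1/σ₀² + n/σ²; posterior mean is the precision-weighted average of μ₀ and x̄.
σ₀² = 10.22² = 104.4484, σ² = 7.22² = 52.1284; σ² + n·σ₀² = 52.1284 + 8·104.4484 = 887.7156.
Posterior precision = 1/σ₀² + n/σ² = 1/104.4484 + 8/52.1284 = (σ² + n·σ₀²)/(σ₀²σ²) = 887.7156/(104.4484·52.1284); posterior variance σₙ² = σ₀²σ²/(σ² + n·σ₀²) = 104.4484·52.1284/887.7156 = 6.133415.

6.133415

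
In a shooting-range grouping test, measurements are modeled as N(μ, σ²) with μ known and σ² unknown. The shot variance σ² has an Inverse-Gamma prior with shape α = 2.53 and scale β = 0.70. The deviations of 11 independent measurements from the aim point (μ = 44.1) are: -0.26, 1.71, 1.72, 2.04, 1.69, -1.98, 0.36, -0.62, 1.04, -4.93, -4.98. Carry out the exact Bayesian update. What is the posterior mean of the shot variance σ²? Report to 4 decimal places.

4.9068

With known mean μ and an Inverse-Gamma(α, β) prior on σ², the Normal likelihood is conjugate: posterior is Inv-Gamma(α + n/2, β + Σ(xᵢ−μ)²/2).
Σ(xᵢ−μ)² = (-0.26)² + (1.71)² + (1.72)² + (2.04)² + (1.69)² + (-1.98)² + (0.36)² + (-0.62)² + (1.04)² + (-4.93)² + (-4.98)² = 67.5891.
Posterior: Inv-Gamma(2.53 + 11/2, 0.70 + 67.5891/2) = Inv-Gamma(8.03, 34.49455).
E[σ²|data] = β/(α−1) = 34.49455/7.03 = 4.9068.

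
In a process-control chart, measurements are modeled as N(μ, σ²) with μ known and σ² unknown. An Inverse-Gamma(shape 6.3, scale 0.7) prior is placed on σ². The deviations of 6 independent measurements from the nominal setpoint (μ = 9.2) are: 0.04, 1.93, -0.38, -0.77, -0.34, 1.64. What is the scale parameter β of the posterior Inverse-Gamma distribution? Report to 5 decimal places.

4.33450

With known mean μ and an Inverse-Gamma(α, β) prior on σ², the Normal likelihood is conjugate: posterior is Inv-Gamma(α + n/2, β + Σ(xᵢ−μ)²/2).
Σ(xᵢ−μ)² = (0.04)² + (1.93)² + (-0.38)² + (-0.77)² + (-0.34)² + (1.64)² = 7.2690.
Posterior: Inv-Gamma(6.3 + 6/2, 0.7 + 7.2690/2) = Inv-Gamma(9.30, 4.33450).
Posterior β = 4.33450.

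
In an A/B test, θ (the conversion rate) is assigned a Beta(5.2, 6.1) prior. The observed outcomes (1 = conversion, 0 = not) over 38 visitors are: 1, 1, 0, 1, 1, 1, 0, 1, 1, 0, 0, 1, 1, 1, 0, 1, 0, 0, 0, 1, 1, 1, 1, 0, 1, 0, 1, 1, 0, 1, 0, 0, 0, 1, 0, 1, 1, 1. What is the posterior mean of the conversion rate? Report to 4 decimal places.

0.5720

The Beta prior is conjugate to a Binomial/Bernoulli likelihood; the update adds successes to α and failures to β.
Posterior: Beta(α+k, β+n−k) = Beta(5.2+23, 6.1+15) = Beta(28.2, 21.1).
Posterior mean = α/(α+β) = 28.2/49.3 = 0.5720.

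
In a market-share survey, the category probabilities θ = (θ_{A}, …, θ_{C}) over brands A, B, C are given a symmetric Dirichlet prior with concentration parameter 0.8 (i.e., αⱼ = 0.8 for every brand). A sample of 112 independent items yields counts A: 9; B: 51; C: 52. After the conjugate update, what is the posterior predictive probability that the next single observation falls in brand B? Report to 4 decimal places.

0.4528

The Dirichlet prior is conjugate to the Multinomial likelihood: each posterior αⱼ = prior αⱼ + observed count nⱼ.
Posterior concentration: (9.8, 51.8, 52.8), total = 114.4.
P(next = B | data) = α_{B}/Σα = 0.4528.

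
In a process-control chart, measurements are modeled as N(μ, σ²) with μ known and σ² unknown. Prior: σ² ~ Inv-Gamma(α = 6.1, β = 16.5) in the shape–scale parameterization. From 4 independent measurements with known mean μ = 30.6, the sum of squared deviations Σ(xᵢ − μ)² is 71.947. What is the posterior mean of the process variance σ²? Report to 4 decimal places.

With known mean μ and an Inverse-Gamma(α, β) prior on σ², the Normal likelihood is conjugate: posterior is Inv-Gamma(α + n/2, β + Σ(xᵢ−μ)²/2).
Posterior: Inv-Gamma(6.1 + 4/2, 16.5 + 71.947/2) = Inv-Gamma(8.10, 52.4735).
E[σ²|data] = β/(α−1) = 52.4735/7.10 = 7.3906.

7.3906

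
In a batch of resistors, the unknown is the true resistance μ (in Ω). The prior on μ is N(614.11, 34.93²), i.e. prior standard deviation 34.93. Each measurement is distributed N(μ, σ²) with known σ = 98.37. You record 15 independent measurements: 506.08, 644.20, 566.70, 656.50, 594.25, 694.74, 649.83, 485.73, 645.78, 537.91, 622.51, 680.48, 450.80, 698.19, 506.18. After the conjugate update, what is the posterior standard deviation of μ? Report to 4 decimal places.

20.5424

For Normal data with known variance σ², a Normal(μ₀, σ₀²) prior on μ is conjugate. Posterior precision = 1/σ₀² + n/σ²; posterior mean is the precision-weighted average of μ₀ and x̄.
σ₀² = 34.93² = 1220.1049, σ² = 98.37² = 9676.6569; σ² + n·σ₀² = 9676.6569 + 15·1220.1049 = 27978.2304.
Posterior precision = 1/σ₀² + n/σ² = 1/1220.1049 + 15/9676.6569 = (σ² + n·σ₀²)/(σ₀²σ²) = 27978.2304/(1220.1049·9676.6569); posterior variance σₙ² = σ₀²σ²/(σ² + n·σ₀²) = 1220.1049·9676.6569/27978.2304 = 421.990109.
Posterior SD = √σₙ² = √(1220.1049·9676.6569/27978.2304) = 20.5424.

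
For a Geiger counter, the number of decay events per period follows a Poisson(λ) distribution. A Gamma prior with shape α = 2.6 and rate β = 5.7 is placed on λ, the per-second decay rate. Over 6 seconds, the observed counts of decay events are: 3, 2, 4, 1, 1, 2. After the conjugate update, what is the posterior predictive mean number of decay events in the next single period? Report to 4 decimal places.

With a Gamma(shape α, rate β) prior, the Poisson likelihood is conjugate: the posterior is Gamma(α + ΣXᵢ, β + n).
Sum of counts S = 13 over n = 6 seconds.
Posterior: Gamma(α+S, β+n) = Gamma(2.6+13, 5.7+6) = Gamma(15.6, 11.7).
The predictive distribution for one future period is NegBinom with mean α/β = 1.3333.

1.3333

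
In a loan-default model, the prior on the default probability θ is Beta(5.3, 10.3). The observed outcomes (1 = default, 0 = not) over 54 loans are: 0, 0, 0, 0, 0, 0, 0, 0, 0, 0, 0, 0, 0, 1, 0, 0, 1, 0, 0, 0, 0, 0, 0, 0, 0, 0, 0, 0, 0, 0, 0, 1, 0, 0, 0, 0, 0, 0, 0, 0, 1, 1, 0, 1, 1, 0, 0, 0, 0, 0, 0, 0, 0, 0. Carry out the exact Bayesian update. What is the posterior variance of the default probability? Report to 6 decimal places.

0.002061

The Beta prior is conjugate to a Binomial/Bernoulli likelihood; the update adds successes to α and failures to β.
Posterior: Beta(α+k, β+n−k) = Beta(5.3+7, 10.3+47) = Beta(12.3, 57.3).
Var = αβ/((α+β)²(α+β+1)) = 12.3·57.3/(69.6²·70.6) = 0.002061.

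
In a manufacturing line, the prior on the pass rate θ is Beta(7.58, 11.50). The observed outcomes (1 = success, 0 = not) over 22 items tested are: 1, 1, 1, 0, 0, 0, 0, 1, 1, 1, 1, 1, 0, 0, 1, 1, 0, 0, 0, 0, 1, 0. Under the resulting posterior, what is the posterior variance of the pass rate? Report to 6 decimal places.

0.005887

The Beta prior is conjugate to a Binomial/Bernoulli likelihood; the update adds successes to α and failures to β.
Posterior: Beta(α+k, β+n−k) = Beta(7.58+11, 11.50+11) = Beta(18.58, 22.50).
Var = αβ/((α+β)²(α+β+1)) = 18.58·22.50/(41.08²·42.08) = 0.005887.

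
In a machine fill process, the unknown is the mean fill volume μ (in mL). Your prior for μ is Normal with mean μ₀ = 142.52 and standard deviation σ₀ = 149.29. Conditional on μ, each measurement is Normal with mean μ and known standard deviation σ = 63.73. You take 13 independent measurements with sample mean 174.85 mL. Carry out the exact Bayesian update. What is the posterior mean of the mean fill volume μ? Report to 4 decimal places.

174.4031

For Normal data with known variance σ², a Normal(μ₀, σ₀²) prior on μ is conjugate. Posterior precision = 1/σ₀² + n/σ²; posterior mean is the precision-weighted average of μ₀ and x̄.
n·x̄ = 13·174.85 = 2273.05.
σ₀² = 149.29² = 22287.5041, σ² = 63.73² = 4061.5129; σ² + n·σ₀² = 4061.5129 + 13·22287.5041 = 293799.0662.
Posterior mean = (μ₀/σ₀² + n·x̄/σ²)/(1/σ₀² + n/σ²) = (σ²·μ₀ + σ₀²·n·x̄)/(σ² + n·σ₀²) = (4061.5129·142.52 + 22287.5041·2273.05)/293799.0662 = 51239458.013013/293799.0662 = 174.4031.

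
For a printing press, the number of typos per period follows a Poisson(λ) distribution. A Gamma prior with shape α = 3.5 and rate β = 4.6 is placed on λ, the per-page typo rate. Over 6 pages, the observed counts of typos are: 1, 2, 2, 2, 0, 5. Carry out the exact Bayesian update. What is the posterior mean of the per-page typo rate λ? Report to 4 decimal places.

With a Gamma(shape α, rate β) prior, the Poisson likelihood is conjugate: the posterior is Gamma(α + ΣXᵢ, β + n).
Sum of counts S = 12 over n = 6 pages.
Posterior: Gamma(α+S, β+n) = Gamma(3.5+12, 4.6+6) = Gamma(15.5, 10.6).
Posterior mean = α/β = 15.5/10.6 = 1.4623.

1.4623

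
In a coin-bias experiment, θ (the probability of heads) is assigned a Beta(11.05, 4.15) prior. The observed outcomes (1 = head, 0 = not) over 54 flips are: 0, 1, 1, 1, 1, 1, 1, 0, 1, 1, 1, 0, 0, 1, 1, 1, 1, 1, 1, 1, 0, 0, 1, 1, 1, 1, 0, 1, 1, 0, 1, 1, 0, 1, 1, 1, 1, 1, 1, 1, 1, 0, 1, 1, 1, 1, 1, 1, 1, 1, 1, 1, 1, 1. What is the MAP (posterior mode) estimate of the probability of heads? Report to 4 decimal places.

The Beta prior is conjugate to a Binomial/Bernoulli likelihood; the update adds successes to α and failures to β.
Posterior: Beta(α+k, β+n−k) = Beta(11.05+44, 4.15+10) = Beta(55.05, 14.15).
Mode of Beta(a,b) for a,b>1 is (a−1)/(a+b−2) = 54.05/67.20 = 0.8043.

0.8043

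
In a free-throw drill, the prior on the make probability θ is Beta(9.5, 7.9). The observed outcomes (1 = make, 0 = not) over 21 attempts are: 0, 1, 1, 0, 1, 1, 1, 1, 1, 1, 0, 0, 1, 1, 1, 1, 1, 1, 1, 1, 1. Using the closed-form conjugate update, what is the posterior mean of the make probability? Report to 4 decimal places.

0.6901

The Beta prior is conjugate to a Binomial/Bernoulli likelihood; the update adds successes to α and failures to β.
Posterior: Beta(α+k, β+n−k) = Beta(9.5+17, 7.9+4) = Beta(26.5, 11.9).
Posterior mean = α/(α+β) = 26.5/38.4 = 0.6901.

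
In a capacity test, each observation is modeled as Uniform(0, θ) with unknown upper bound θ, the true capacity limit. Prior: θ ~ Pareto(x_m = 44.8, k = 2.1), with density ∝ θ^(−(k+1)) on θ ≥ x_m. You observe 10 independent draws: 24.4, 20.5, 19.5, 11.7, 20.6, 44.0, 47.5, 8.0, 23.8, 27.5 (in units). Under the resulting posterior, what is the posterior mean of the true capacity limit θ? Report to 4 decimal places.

A Pareto(scale x_m, shape k) prior on the upper bound θ of Uniform(0, θ) is conjugate: posterior is Pareto(max(x_m, max xᵢ), k + n).
Sample maximum = 47.5; prior scale x_m = 44.8 → posterior scale = max = 47.5.
Posterior shape = 2.1 + 10 = 12.1.
E[θ|data] = k·x_m/(k−1) = 12.1·47.5/11.1 = 51.7793.

51.7793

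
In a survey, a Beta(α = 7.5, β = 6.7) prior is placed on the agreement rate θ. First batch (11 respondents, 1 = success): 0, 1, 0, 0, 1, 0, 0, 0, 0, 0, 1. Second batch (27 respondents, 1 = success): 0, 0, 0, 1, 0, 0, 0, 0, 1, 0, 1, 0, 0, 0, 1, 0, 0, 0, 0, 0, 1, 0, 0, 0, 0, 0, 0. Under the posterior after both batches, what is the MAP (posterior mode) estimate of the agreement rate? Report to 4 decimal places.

The Beta prior is conjugate to a Binomial/Bernoulli likelihood; the update adds successes to α and failures to β.
After batch 1: Beta(7.5+3, 6.7+8) = Beta(10.5, 14.7).
After batch 2: Beta(10.5+5, 14.7+22) = Beta(15.5, 36.7).
Mode of Beta(a,b) for a,b>1 is (a−1)/(a+b−2) = 14.5/50.2 = 0.2888.

0.2888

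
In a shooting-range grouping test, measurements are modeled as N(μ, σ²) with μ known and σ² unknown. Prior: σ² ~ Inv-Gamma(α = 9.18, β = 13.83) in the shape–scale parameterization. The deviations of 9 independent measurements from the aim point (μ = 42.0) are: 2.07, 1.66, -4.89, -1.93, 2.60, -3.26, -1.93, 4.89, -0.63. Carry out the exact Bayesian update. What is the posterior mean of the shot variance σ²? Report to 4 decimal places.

With known mean μ and an Inverse-Gamma(α, β) prior on σ², the Normal likelihood is conjugate: posterior is Inv-Gamma(α + n/2, β + Σ(xᵢ−μ)²/2).
Σ(xᵢ−μ)² = (2.07)² + (1.66)² + (-4.89)² + (-1.93)² + (2.60)² + (-3.26)² + (-1.93)² + (4.89)² + (-0.63)² = 80.0990.
Posterior: Inv-Gamma(9.18 + 9/2, 13.83 + 80.0990/2) = Inv-Gamma(13.68, 53.87950).
E[σ²|data] = β/(α−1) = 53.87950/12.68 = 4.2492.

4.2492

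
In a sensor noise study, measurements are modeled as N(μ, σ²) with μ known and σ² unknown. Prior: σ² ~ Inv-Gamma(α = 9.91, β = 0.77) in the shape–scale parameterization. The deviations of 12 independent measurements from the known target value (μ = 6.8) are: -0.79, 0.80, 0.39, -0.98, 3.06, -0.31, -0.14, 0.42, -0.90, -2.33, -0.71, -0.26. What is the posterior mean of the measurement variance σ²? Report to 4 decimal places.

0.6835

With known mean μ and an Inverse-Gamma(α, β) prior on σ², the Normal likelihood is conjugate: posterior is Inv-Gamma(α + n/2, β + Σ(xᵢ−μ)²/2).
Σ(xᵢ−μ)² = (-0.79)² + (0.80)² + (0.39)² + (-0.98)² + (3.06)² + (-0.31)² + (-0.14)² + (0.42)² + (-0.90)² + (-2.33)² + (-0.71)² + (-0.26)² = 18.8429.
Posterior: Inv-Gamma(9.91 + 12/2, 0.77 + 18.8429/2) = Inv-Gamma(15.91, 10.19145).
E[σ²|data] = β/(α−1) = 10.19145/14.91 = 0.6835.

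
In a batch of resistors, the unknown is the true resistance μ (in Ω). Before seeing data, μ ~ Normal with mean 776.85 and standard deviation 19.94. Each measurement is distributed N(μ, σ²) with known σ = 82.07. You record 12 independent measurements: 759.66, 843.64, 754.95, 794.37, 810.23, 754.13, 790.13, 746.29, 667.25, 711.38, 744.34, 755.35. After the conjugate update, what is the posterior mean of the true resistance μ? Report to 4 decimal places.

770.2682

For Normal data with known variance σ², a Normal(μ₀, σ₀²) prior on μ is conjugate. Posterior precision = 1/σ₀² + n/σ²; posterior mean is the precision-weighted average of μ₀ and x̄.
Σxᵢ = 759.66 + 843.64 + 754.95 + 794.37 + 810.23 + 754.13 + 790.13 + 746.29 + 667.25 + 711.38 + 744.34 + 755.35 = 9131.72, so n·x̄ = 9131.72.
σ₀² = 19.94² = 397.6036, σ² = 82.07² = 6735.4849; σ² + n·σ₀² = 6735.4849 + 12·397.6036 = 11506.7281.
Posterior mean = (μ₀/σ₀² + n·x̄/σ²)/(1/σ₀² + n/σ²) = (σ²·μ₀ + σ₀²·n·x̄)/(σ² + n·σ₀²) = (6735.4849·776.85 + 397.6036·9131.72)/11506.7281 = 8863266.190757/11506.7281 = 770.2682.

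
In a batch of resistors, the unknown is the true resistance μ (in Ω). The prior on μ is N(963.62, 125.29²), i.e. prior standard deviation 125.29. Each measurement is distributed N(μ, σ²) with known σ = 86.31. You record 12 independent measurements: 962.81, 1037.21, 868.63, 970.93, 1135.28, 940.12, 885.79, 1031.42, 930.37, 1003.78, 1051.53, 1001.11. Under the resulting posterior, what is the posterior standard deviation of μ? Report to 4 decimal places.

For Normal data with known variance σ², a Normal(μ₀, σ₀²) prior on μ is conjugate. Posterior precision = 1/σ₀² + n/σ²; posterior mean is the precision-weighted average of μ₀ and x̄.
σ₀² = 125.29² = 15697.5841, σ² = 86.31² = 7449.4161; σ² + n·σ₀² = 7449.4161 + 12·15697.5841 = 195820.4253.
Posterior precision = 1/σ₀² + n/σ² = 1/15697.5841 + 12/7449.4161 = (σ² + n·σ₀²)/(σ₀²σ²) = 195820.4253/(15697.5841·7449.4161); posterior variance σₙ² = σ₀²σ²/(σ² + n·σ₀²) = 15697.5841·7449.4161/195820.4253 = 597.168735.
Posterior SD = √σₙ² = √(15697.5841·7449.4161/195820.4253) = 24.4370.

24.4370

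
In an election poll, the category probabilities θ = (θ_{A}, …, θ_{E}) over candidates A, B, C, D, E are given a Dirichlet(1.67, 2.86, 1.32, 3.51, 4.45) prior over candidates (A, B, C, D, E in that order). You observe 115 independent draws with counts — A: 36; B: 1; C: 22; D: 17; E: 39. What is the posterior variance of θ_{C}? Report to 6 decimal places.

The Dirichlet prior is conjugate to the Multinomial likelihood: each posterior αⱼ = prior αⱼ + observed count nⱼ.
Posterior concentration: (37.67, 3.86, 23.32, 20.51, 43.45), total = 128.81.
Var[θ_j] = α_j(Σα−α_j)/((Σα)²(Σα+1)) = 23.32·105.49/(128.81²·129.81) = 0.001142.

0.001142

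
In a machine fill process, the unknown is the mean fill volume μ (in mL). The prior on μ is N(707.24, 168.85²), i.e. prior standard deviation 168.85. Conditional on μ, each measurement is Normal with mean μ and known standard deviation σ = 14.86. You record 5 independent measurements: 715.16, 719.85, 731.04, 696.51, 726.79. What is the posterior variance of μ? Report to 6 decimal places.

For Normal data with known variance σ², a Normal(μ₀, σ₀²) prior on μ is conjugate. Posterior precision = 1/σ₀² + n/σ²; posterior mean is the precision-weighted average of μ₀ and x̄.
σ₀² = 168.85² = 28510.3225, σ² = 14.86² = 220.8196; σ² + n·σ₀² = 220.8196 + 5·28510.3225 = 142772.4321.
Posterior precision = 1/σ₀² + n/σ² = 1/28510.3225 + 5/220.8196 = (σ² + n·σ₀²)/(σ₀²σ²) = 142772.4321/(28510.3225·220.8196); posterior variance σₙ² = σ₀²σ²/(σ² + n·σ₀²) = 28510.3225·220.8196/142772.4321 = 44.095614.

44.095614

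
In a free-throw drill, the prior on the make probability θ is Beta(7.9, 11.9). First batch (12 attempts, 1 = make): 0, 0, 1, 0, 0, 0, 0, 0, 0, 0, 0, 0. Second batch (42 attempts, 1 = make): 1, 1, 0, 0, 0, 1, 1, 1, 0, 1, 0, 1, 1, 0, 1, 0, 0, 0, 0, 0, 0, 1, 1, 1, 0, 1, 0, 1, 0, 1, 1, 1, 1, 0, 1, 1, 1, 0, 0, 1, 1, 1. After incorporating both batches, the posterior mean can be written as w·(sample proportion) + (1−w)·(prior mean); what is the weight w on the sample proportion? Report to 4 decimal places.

The Beta prior is conjugate to a Binomial/Bernoulli likelihood; the update adds successes to α and failures to β.
Total number of attempts: n = 12 + 42 = 54.
Posterior mean = (α₀+k)/(α₀+β₀+n) = [n/(α₀+β₀+n)]·(k/n) + [(α₀+β₀)/(α₀+β₀+n)]·α₀/(α₀+β₀), so only n and the prior enter the weight.
The weight on the data is w = n/(α₀+β₀+n) = 54/(7.9+11.9+54) = 54/73.8 = 0.7317.

0.7317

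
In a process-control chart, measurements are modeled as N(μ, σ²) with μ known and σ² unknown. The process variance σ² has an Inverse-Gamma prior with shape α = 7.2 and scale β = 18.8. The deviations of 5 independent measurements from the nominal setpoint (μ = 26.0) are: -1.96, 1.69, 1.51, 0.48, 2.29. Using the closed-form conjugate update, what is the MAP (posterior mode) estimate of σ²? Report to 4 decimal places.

2.4324

With known mean μ and an Inverse-Gamma(α, β) prior on σ², the Normal likelihood is conjugate: posterior is Inv-Gamma(α + n/2, β + Σ(xᵢ−μ)²/2).
Σ(xᵢ−μ)² = (-1.96)² + (1.69)² + (1.51)² + (0.48)² + (2.29)² = 14.4523.
Posterior: Inv-Gamma(7.2 + 5/2, 18.8 + 14.4523/2) = Inv-Gamma(9.70, 26.02615).
Mode = β/(α+1) = 26.02615/10.70 = 2.4324.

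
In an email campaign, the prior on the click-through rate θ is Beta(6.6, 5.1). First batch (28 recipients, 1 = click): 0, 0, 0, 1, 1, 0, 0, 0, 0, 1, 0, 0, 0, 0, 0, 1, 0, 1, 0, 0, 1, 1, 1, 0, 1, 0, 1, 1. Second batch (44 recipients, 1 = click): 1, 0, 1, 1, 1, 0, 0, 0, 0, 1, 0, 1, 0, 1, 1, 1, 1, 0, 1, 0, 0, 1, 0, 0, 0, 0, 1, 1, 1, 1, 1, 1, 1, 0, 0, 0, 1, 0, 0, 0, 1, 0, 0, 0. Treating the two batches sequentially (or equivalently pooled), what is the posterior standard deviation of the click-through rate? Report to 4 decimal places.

0.0542

The Beta prior is conjugate to a Binomial/Bernoulli likelihood; the update adds successes to α and failures to β.
After batch 1: Beta(6.6+11, 5.1+17) = Beta(17.6, 22.1).
After batch 2: Beta(17.6+21, 22.1+23) = Beta(38.6, 45.1).
Var = αβ/((α+β)²(α+β+1)) = 38.6·45.1/(83.7²·84.7) = 0.00293379; SD = √0.00293379 = 0.0542.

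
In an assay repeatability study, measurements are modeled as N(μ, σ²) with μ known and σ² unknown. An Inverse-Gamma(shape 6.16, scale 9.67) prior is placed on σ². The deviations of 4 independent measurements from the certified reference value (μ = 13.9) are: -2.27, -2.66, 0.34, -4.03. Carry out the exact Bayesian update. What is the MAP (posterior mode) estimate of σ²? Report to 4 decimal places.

With known mean μ and an Inverse-Gamma(α, β) prior on σ², the Normal likelihood is conjugate: posterior is Inv-Gamma(α + n/2, β + Σ(xᵢ−μ)²/2).
Σ(xᵢ−μ)² = (-2.27)² + (-2.66)² + (0.34)² + (-4.03)² = 28.5850.
Posterior: Inv-Gamma(6.16 + 4/2, 9.67 + 28.5850/2) = Inv-Gamma(8.16, 23.96250).
Mode = β/(α+1) = 23.96250/9.16 = 2.6160.

2.6160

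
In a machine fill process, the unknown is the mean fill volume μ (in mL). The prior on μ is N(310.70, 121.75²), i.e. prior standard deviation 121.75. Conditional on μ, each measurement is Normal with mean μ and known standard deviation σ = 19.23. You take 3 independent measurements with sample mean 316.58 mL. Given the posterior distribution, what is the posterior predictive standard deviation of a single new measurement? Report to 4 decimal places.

For Normal data with known variance σ², a Normal(μ₀, σ₀²) prior on μ is conjugate. Posterior precision = 1/σ₀² + n/σ²; posterior mean is the precision-weighted average of μ₀ and x̄.
σ₀² = 121.75² = 14823.0625, σ² = 19.23² = 369.7929; σ² + n·σ₀² = 369.7929 + 3·14823.0625 = 44838.9804.
Posterior precision = 1/σ₀² + n/σ² = 1/14823.0625 + 3/369.7929 = (σ² + n·σ₀²)/(σ₀²σ²) = 44838.9804/(14823.0625·369.7929); posterior variance σₙ² = σ₀²σ²/(σ² + n·σ₀²) = 14823.0625·369.7929/44838.9804 = 122.247723.
Predictive variance for one new observation = σₙ² + σ² = 14823.0625·369.7929/44838.9804 + 369.7929 = σ²·(σ₀² + 44838.9804)/44838.9804 = 369.7929·59662.0429/44838.9804 = 492.040623; SD = √(369.7929·59662.0429/44838.9804) = 22.1820.

22.1820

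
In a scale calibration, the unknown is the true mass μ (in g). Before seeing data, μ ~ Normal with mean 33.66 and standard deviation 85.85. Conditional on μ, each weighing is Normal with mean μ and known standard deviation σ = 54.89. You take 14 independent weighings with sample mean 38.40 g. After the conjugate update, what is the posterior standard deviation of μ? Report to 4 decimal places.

14.4604

For Normal data with known variance σ², a Normal(μ₀, σ₀²) prior on μ is conjugate. Posterior precision = 1/σ₀² + n/σ²; posterior mean is the precision-weighted average of μ₀ and x̄.
σ₀² = 85.85² = 7370.2225, σ² = 54.89² = 3012.9121; σ² + n·σ₀² = 3012.9121 + 14·7370.2225 = 106196.0271.
Posterior precision = 1/σ₀² + n/σ² = 1/7370.2225 + 14/3012.9121 = (σ² + n·σ₀²)/(σ₀²σ²) = 106196.0271/(7370.2225·3012.9121); posterior variance σₙ² = σ₀²σ²/(σ² + n·σ₀²) = 7370.2225·3012.9121/106196.0271 = 209.102291.
Posterior SD = √σₙ² = √(7370.2225·3012.9121/106196.0271) = 14.4604.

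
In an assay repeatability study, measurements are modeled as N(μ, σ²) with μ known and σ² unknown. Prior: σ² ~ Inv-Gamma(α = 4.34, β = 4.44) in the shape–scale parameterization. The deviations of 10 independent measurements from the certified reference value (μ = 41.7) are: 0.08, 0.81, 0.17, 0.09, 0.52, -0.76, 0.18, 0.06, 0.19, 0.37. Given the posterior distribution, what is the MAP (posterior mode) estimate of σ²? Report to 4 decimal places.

0.5143

With known mean μ and an Inverse-Gamma(α, β) prior on σ², the Normal likelihood is conjugate: posterior is Inv-Gamma(α + n/2, β + Σ(xᵢ−μ)²/2).
Σ(xᵢ−μ)² = (0.08)² + (0.81)² + (0.17)² + (0.09)² + (0.52)² + (-0.76)² + (0.18)² + (0.06)² + (0.19)² + (0.37)² = 1.7565.
Posterior: Inv-Gamma(4.34 + 10/2, 4.44 + 1.7565/2) = Inv-Gamma(9.34, 5.31825).
Mode = β/(α+1) = 5.31825/10.34 = 0.5143.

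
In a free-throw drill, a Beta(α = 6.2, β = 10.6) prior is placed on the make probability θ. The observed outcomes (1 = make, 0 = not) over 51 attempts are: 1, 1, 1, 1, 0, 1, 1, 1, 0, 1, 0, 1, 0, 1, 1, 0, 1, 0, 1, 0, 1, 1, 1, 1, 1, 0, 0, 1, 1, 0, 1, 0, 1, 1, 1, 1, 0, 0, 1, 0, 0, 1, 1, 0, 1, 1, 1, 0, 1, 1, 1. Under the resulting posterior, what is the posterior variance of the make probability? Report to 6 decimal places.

0.003508

The Beta prior is conjugate to a Binomial/Bernoulli likelihood; the update adds successes to α and failures to β.
Posterior: Beta(α+k, β+n−k) = Beta(6.2+34, 10.6+17) = Beta(40.2, 27.6).
Var = αβ/((α+β)²(α+β+1)) = 40.2·27.6/(67.8²·68.8) = 0.003508.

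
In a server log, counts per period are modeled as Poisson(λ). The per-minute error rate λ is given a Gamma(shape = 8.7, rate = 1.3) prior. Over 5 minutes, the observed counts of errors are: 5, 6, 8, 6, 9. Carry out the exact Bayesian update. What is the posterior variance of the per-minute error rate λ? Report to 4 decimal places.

1.0758

With a Gamma(shape α, rate β) prior, the Poisson likelihood is conjugate: the posterior is Gamma(α + ΣXᵢ, β + n).
Sum of counts S = 34 over n = 5 minutes.
Posterior: Gamma(α+S, β+n) = Gamma(8.7+34, 1.3+5) = Gamma(42.7, 6.3).
Var = α/β² = 42.7/6.3² = 1.0758.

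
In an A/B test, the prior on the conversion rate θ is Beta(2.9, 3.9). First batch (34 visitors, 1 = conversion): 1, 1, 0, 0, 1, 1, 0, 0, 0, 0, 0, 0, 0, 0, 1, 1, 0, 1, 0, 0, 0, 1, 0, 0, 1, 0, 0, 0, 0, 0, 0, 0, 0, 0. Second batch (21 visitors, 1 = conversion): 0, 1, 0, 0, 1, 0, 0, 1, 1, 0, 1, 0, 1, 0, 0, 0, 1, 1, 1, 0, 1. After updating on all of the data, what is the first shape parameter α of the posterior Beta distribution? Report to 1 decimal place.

The Beta prior is conjugate to a Binomial/Bernoulli likelihood; the update adds successes to α and failures to β.
After batch 1: Beta(2.9+9, 3.9+25) = Beta(11.9, 28.9).
After batch 2: Beta(11.9+10, 28.9+11) = Beta(21.9, 39.9).
Posterior α = 21.9.

21.9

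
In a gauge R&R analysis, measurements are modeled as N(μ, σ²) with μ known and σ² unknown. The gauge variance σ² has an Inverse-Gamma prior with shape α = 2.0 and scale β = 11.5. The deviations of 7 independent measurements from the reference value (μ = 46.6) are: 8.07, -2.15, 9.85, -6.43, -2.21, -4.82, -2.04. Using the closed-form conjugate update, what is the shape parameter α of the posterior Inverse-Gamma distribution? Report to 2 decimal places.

5.50

With known mean μ and an Inverse-Gamma(α, β) prior on σ², the Normal likelihood is conjugate: posterior is Inv-Gamma(α + n/2, β + Σ(xᵢ−μ)²/2).
Σ(xᵢ−μ)² = (8.07)² + (-2.15)² + (9.85)² + (-6.43)² + (-2.21)² + (-4.82)² + (-2.04)² = 240.3929.
Posterior: Inv-Gamma(2.0 + 7/2, 11.5 + 240.3929/2) = Inv-Gamma(5.50, 131.69645).
Posterior α = 5.50.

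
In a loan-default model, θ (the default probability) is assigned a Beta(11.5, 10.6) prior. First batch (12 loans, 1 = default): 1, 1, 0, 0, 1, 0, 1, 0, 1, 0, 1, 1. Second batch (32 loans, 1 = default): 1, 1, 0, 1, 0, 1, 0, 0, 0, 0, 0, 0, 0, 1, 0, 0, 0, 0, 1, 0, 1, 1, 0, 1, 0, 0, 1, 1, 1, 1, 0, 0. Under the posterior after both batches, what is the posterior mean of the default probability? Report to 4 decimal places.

0.4766

The Beta prior is conjugate to a Binomial/Bernoulli likelihood; the update adds successes to α and failures to β.
After batch 1: Beta(11.5+7, 10.6+5) = Beta(18.5, 15.6).
After batch 2: Beta(18.5+13, 15.6+19) = Beta(31.5, 34.6).
Posterior mean = α/(α+β) = 31.5/66.1 = 0.4766.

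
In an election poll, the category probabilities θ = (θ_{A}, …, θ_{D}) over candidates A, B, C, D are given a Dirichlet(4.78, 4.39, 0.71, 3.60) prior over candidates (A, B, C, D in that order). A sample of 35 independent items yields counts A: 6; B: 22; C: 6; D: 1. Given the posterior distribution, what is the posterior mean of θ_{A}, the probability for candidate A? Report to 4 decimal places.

The Dirichlet prior is conjugate to the Multinomial likelihood: each posterior αⱼ = prior αⱼ + observed count nⱼ.
Posterior concentration: (10.78, 26.39, 6.71, 4.60), total = 48.48.
E[θ_{A}|data] = α_{A}/Σα = 10.78/48.48 = 0.2224.

0.2224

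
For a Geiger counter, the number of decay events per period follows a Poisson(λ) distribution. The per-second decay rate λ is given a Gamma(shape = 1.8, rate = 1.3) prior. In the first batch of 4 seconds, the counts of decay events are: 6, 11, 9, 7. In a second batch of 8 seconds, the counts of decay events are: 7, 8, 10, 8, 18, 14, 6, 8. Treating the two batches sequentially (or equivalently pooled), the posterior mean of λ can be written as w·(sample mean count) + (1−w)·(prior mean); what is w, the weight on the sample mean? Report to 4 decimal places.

With a Gamma(shape α, rate β) prior, the Poisson likelihood is conjugate: the posterior is Gamma(α + ΣXᵢ, β + n).
Total number of seconds: n = 4 + 8 = 12.
Posterior mean = (α₀+S)/(β₀+n) = [n/(β₀+n)]·(S/n) + [β₀/(β₀+n)]·(α₀/β₀), so only n and β₀ enter the weight.
Weight on data w = n/(β₀+n) = 12/(1.3+12) = 12/13.3 = 0.9023.

0.9023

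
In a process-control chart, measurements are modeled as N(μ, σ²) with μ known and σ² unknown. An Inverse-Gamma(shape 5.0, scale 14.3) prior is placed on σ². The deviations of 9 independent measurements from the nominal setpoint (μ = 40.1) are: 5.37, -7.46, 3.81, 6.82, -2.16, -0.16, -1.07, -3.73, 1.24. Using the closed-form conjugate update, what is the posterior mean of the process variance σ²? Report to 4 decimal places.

11.4943

With known mean μ and an Inverse-Gamma(α, β) prior on σ², the Normal likelihood is conjugate: posterior is Inv-Gamma(α + n/2, β + Σ(xᵢ−μ)²/2).
Σ(xᵢ−μ)² = (5.37)² + (-7.46)² + (3.81)² + (6.82)² + (-2.16)² + (-0.16)² + (-1.07)² + (-3.73)² + (1.24)² = 166.8036.
Posterior: Inv-Gamma(5.0 + 9/2, 14.3 + 166.8036/2) = Inv-Gamma(9.50, 97.70180).
E[σ²|data] = β/(α−1) = 97.70180/8.50 = 11.4943.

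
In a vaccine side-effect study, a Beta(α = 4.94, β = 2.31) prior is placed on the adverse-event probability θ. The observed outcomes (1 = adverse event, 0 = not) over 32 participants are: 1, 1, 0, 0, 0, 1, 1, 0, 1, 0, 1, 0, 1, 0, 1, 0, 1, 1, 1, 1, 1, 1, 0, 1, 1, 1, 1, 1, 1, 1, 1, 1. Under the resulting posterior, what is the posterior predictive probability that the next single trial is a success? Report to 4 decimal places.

The Beta prior is conjugate to a Binomial/Bernoulli likelihood; the update adds successes to α and failures to β.
Posterior: Beta(α+k, β+n−k) = Beta(4.94+23, 2.31+9) = Beta(27.94, 11.31).
For a single future Bernoulli trial, P(success | data) = α/(α+β) = 0.7118.

0.7118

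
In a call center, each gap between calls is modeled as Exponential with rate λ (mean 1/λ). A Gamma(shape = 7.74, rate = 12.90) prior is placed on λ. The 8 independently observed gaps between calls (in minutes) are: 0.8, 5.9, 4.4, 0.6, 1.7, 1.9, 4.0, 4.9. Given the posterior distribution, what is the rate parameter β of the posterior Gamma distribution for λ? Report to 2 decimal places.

37.10

With a Gamma(shape α, rate β) prior on the exponential rate λ, the posterior after n observations with total T = Σxᵢ is Gamma(α+n, β+T).
Sum of observations T = 24.2 minutes; n = 8.
Posterior: Gamma(7.74+8, 12.90+24.2) = Gamma(15.74, 37.10).
Posterior β = 37.10.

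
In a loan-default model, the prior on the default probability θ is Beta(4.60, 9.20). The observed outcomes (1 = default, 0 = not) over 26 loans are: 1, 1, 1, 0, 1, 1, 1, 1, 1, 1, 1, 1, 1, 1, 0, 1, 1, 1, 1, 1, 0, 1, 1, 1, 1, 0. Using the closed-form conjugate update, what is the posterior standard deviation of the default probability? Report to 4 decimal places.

The Beta prior is conjugate to a Binomial/Bernoulli likelihood; the update adds successes to α and failures to β.
Posterior: Beta(α+k, β+n−k) = Beta(4.60+22, 9.20+4) = Beta(26.60, 13.20).
Var = αβ/((α+β)²(α+β+1)) = 26.60·13.20/(39.80²·40.80) = 0.00543287; SD = √0.00543287 = 0.0737.

0.0737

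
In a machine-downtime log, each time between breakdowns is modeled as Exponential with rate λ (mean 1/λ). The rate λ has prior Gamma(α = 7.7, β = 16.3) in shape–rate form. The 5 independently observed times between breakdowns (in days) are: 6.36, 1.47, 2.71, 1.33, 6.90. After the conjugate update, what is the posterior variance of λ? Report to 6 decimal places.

With a Gamma(shape α, rate β) prior on the exponential rate λ, the posterior after n observations with total T = Σxᵢ is Gamma(α+n, β+T).
Sum of observations T = 18.77 days; n = 5.
Posterior: Gamma(7.7+5, 16.3+18.77) = Gamma(12.7, 35.07).
Var = α/β² = 0.010326.

0.010326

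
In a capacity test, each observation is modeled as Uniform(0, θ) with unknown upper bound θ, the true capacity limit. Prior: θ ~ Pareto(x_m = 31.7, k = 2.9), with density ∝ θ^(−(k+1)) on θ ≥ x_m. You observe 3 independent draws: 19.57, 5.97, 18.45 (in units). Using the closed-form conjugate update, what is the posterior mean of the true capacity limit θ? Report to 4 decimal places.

A Pareto(scale x_m, shape k) prior on the upper bound θ of Uniform(0, θ) is conjugate: posterior is Pareto(max(x_m, max xᵢ), k + n).
Sample maximum = 19.57; prior scale x_m = 31.7 → posterior scale = max = 31.70.
Posterior shape = 2.9 + 3 = 5.9.
E[θ|data] = k·x_m/(k−1) = 5.9·31.70/4.9 = 38.1694.

38.1694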